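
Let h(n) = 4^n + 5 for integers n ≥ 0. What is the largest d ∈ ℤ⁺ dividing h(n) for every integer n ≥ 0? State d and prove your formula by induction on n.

Computing the first values: h(0) = 6 and h(1) = 9; gcd(6, 9) = 3, so d ≤ 3.
We prove 3 | 4^n + 5 for all n ≥ 0 by induction on n.
When n = 0: h(0) = 6 = 3·(2), so 3 | h(0).
Inductive step: suppose the statement holds for some j ≥ 0, i.e. 3 | h(j). Then
h(j+1) = 4^(j+1) + 5 = 4·(4^j + 5) - 15 = 4·h(j) - 15. The first term is divisible by 3 by the inductive hypothesis, and -15 is divisible by 3. Hence 3 | h(j+1).
By induction, the statement is established for all n ≥ 0.
Therefore the largest such d is 3.

d = 3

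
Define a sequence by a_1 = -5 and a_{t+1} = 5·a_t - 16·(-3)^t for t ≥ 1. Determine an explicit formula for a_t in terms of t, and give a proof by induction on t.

a_t = 2(-3)^t + 5^(t - 1)

Computing the first terms: a_1 = -5, a_2 = 23, a_3 = -29. This suggests a_t = 2(-3)^t + 5^(t - 1).
Base case (t = 1): the formula gives -5 = -5 = a_1.
Inductive step: assume the claim holds for t = p, so a_p = 2(-3)^p + 5^(p - 1).
Then a_{p+1} = 5·a_p - 16·(-3)^p = 5·(2(-3)^p + 5^(p - 1)) - 16·(-3)^p = 2(-3)^(p + 1) + 5^p = 2(-3)^(p+1) + 5^((p+1) - 1),
which is the claimed formula at t = p+1.
By induction, the statement is established for all t ≥ 1.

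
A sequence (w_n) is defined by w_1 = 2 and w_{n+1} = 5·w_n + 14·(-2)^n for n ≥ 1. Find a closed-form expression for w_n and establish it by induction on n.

w_n = (-2)^(n + 1) - 2·5^(n - 1)

Computing the first terms: w_1 = 2, w_2 = -18, w_3 = -34. This suggests w_n = (-2)^(n + 1) - 2·5^(n - 1).
For the base case n = 1: the formula gives 2 = 2 = w_1.
Inductive step: assume the claim holds for n = m, so w_m = (-2)^(m + 1) - 2·5^(m - 1).
Then w_{m+1} = 5·w_m + 14·(-2)^m = 5·((-2)^(m + 1) - 2·5^(m - 1)) + 14·(-2)^m = (-2)^(m + 2) - 2·5^m = (-2)^((m+1) + 1) - 2·5^((m+1) - 1),
which is the claimed formula at n = m+1.
This completes the induction.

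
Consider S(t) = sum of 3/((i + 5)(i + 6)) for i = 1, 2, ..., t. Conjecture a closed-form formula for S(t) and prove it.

S(t) = t/(2(t + 6))

We claim S(t) = t/(2(t + 6)) for all t ≥ 1.
Base step (t = 1): S(1) = 1/14, and the closed form gives 1/14. They agree.
For the inductive step, assume it holds for an arbitrary i ≥ 1, so S(i) = i/(2(i + 6)).
Then S(i+1) = S(i) + (3/((i + 6)(i + 7))) = (i/(2(i + 6))) + (3/((i + 6)(i + 7))).
Simplifying, S(i+1) = (i + 1)/(2(i + 7)) = (i+1)/(2((i+1) + 6)),
which is the closed form with t = i+1.
By induction, the statement is established for all t ≥ 1.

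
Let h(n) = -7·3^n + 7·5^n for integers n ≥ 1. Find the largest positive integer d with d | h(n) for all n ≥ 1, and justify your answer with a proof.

d = 14

Computing the first values: h(1) = 14 and h(2) = 112; gcd(14, 112) = 14, so d ≤ 14.
We prove 14 | -7·3^n + 7·5^n for all n ≥ 1 by induction on n.
For the base case n = 1: h(1) = 14 = 14·(1), so 14 | h(1).
Inductive step: suppose the statement holds for some k ≥ 1, i.e. 14 | h(k). Then
h(k+1) − 5·h(k) = (-7·3^(k+1) + 7·5^(k+1)) − 5·(-7·3^k + 7·5^k) = (-7)·3^k·(3 − 5) = (14)·3^k. Since 14 | h(k) by the inductive hypothesis, 14 | 5·h(k); and 14 | 14 since 14 = 14·1. Therefore 14 | h(k+1).
This completes the induction.
Therefore the largest such d is 14.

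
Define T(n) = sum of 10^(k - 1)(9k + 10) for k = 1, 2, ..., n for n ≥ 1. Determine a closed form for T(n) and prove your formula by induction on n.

We claim T(n) = 10^n(n + 1) - 1 for all n ≥ 1.
Base step (n = 1): T(1) = 19, and the closed form gives 19. They agree.
Inductive step: suppose the statement holds for some k ≥ 1, so T(k) = 10^k(k + 1) - 1.
Then T(k+1) = T(k) + (10^k(9k + 19)) = (10^k(k + 1) - 1) + (10^k(9k + 19)).
Simplifying, T(k+1) = 10·10^k·k + 20·10^k - 1 = 10^(k+1)((k+1) + 1) - 1,
which is the closed form with n = k+1.
This completes the induction.

T(n) = 10^n(n + 1) - 1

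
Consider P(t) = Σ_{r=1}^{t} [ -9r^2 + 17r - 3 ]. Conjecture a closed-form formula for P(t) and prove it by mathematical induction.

P(t) = -t(t - 2)(3t + 2)

We claim P(t) = -t(t - 2)(3t + 2) for all t ≥ 1.
When t = 1: P(1) = 5, and the closed form gives 5. They agree.
For the inductive step, assume it holds for an arbitrary r ≥ 1, so P(r) = r(-3r^2 + 4r + 4).
Then P(r+1) = P(r) + (-9r^2 - r + 5) = (r(-3r^2 + 4r + 4)) + (-9r^2 - r + 5).
Simplifying, P(r+1) = -(r - 1)(r + 1)(3r + 5) = -(r+1)((r+1) - 2)(3(r+1) + 2),
which is the closed form with t = r+1.
This completes the induction.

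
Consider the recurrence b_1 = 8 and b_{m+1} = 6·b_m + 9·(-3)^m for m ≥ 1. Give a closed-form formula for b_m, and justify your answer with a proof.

Computing the first terms: b_1 = 8, b_2 = 21, b_3 = 207. This suggests b_m = -(-3)^m + 5·6^(m - 1).
For the base case m = 1: the formula gives 8 = 8 = b_1.
For the inductive step, assume it holds for an arbitrary i ≥ 1, so b_i = -(-3)^i + 5·6^(i - 1).
Then b_{i+1} = 6·b_i + 9·(-3)^i = 6·(-(-3)^i + 5·6^(i - 1)) + 9·(-3)^i = -(-3)^(i + 1) + 5·6^i = -(-3)^(i+1) + 5·6^((i+1) - 1),
which is the claimed formula at m = i+1.
By induction, the statement is established for all m ≥ 1.

b_m = -(-3)^m + 5·6^(m - 1)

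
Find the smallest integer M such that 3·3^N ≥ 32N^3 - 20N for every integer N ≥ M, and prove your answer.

At N = 7: 6561 < 10836, so the inequality fails and M ≥ 8. We prove 3·3^N ≥ 32N^3 - 20N for all N ≥ 8.
When N = 8: 3·3^N = 19683 and 32N^3 - 20N = 16224, so 19683 ≥ 16224.
Suppose the result is true for N = p, so 3·3^p ≥ 32p^3 - 20p.
Then 3·3^(p + 1) = 3·(3·3^p) ≥ 3·(32p^3 - 20p).
Also, for p ≥ 8 we have 3·(32p^3 - 20p) ≥ 32(p+1)^3 - 20(p+1), since 3·(32p^3 - 20p) − (32(p+1)^3 - 20(p+1)) = 64p^3 - 96p^2 - 136p - 12, which is nonnegative for all p ≥ 8.
Combining, 3·3^(p + 1) ≥ 32(p+1)^3 - 20(p+1).
By the principle of mathematical induction, the result holds for all N ≥ 8.
Hence the smallest such M is 8.

M = 8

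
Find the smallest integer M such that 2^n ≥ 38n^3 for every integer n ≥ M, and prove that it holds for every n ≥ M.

At n = 17: 131072 < 186694, so the inequality fails and M ≥ 18. We prove 2^n ≥ 38n^3 for all n ≥ 18.
For the base case n = 18: 2^n = 262144 and 38n^3 = 221616, so 262144 ≥ 221616.
Inductive step: suppose the statement holds for some j ≥ 18, so 2^j ≥ 38j^3.
Then 2^(j + 1) = 2·(2^j) ≥ 2·(38j^3).
Also, for j ≥ 18 we have 2·(38j^3) ≥ 38(j+1)^3, since 2 ≥ (1 + 1/j)^3 for all j ≥ 18.
Combining, 2^(j + 1) ≥ 38(j+1)^3.
This completes the induction.
Hence the smallest such M is 18.

M = 18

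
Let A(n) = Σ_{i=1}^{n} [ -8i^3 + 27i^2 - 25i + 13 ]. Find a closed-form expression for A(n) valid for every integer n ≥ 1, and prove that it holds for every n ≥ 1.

A(n) = -n(2n^3 - 5n^2 + n - 5)

We claim A(n) = -n(2n^3 - 5n^2 + n - 5) for all n ≥ 1.
For the base case n = 1: A(1) = 7, and the closed form gives 7. They agree.
Inductive step: suppose the statement holds for some i ≥ 1, so A(i) = i(-2i^3 + 5i^2 - i + 5).
Then A(i+1) = A(i) + (-8i^3 + 3i^2 + 5i + 7) = (i(-2i^3 + 5i^2 - i + 5)) + (-8i^3 + 3i^2 + 5i + 7).
Simplifying, A(i+1) = -(i + 1)(2i^3 + i^2 - 3i - 7) = -(i+1)(2(i+1)^3 - 5(i+1)^2 + (i+1) - 5),
which is the closed form with n = i+1.
Hence, by induction on n, the claim holds for every n ≥ 1.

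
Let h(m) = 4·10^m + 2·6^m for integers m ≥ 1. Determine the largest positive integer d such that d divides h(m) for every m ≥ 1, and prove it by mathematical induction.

d = 4

Computing the first values: h(1) = 52 and h(2) = 472; gcd(52, 472) = 4, so d ≤ 4.
We prove 4 | 4·10^m + 2·6^m for all m ≥ 1 by induction on m.
For the base case m = 1: h(1) = 52 = 4·(13), so 4 | h(1).
Inductive step: suppose the statement holds for some k ≥ 1, i.e. 4 | h(k). Then
h(k+1) − 10·h(k) = (4·10^(k+1) + 2·6^(k+1)) − 10·(4·10^k + 2·6^k) = (2)·6^k·(6 − 10) = (-8)·6^k. Since 4 | h(k) by the inductive hypothesis, 4 | 10·h(k); and 4 | -8 since -8 = 4·-2. Therefore 4 | h(k+1).
By the principle of mathematical induction, the result holds for all m ≥ 1.
Therefore the largest such d is 4.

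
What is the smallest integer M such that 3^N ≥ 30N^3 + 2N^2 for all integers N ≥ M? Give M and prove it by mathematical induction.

M = 10

At N = 9: 19683 < 22032, so the inequality fails and M ≥ 10. We prove 3^N ≥ 30N^3 + 2N^2 for all N ≥ 10.
Base step (N = 10): 3^N = 59049 and 30N^3 + 2N^2 = 30200, so 59049 ≥ 30200.
Suppose the result is true for N = k, so 3^k ≥ 30k^3 + 2k^2.
Then 3^(k + 1) = 3·(3^k) ≥ 3·(30k^3 + 2k^2).
Also, for k ≥ 10 we have 3·(30k^3 + 2k^2) ≥ 30(k+1)^3 + 2(k+1)^2, since 3·(30k^3 + 2k^2) − (30(k+1)^3 + 2(k+1)^2) = 60k^3 - 86k^2 - 94k - 32, which is nonnegative for all k ≥ 10.
Combining, 3^(k + 1) ≥ 30(k+1)^3 + 2(k+1)^2.
By the principle of mathematical induction, the result holds for all N ≥ 10.
Hence the smallest such M is 10.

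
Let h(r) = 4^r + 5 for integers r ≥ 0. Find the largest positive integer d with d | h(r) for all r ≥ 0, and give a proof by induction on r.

Computing the first values: h(0) = 6 and h(1) = 9; gcd(6, 9) = 3, so d ≤ 3.
We prove 3 | 4^r + 5 for all r ≥ 0 by induction on r.
When r = 0: h(0) = 6 = 3·(2), so 3 | h(0).
Inductive step: assume the claim holds for r = k, i.e. 3 | h(k). Then
h(k+1) = 4^(k+1) + 5 = 4·(4^k + 5) - 15 = 4·h(k) - 15. The first term is divisible by 3 by the inductive hypothesis, and -15 is divisible by 3. Hence 3 | h(k+1).
Hence, by induction on r, the claim holds for every r ≥ 0.
Therefore the largest such d is 3.

d = 3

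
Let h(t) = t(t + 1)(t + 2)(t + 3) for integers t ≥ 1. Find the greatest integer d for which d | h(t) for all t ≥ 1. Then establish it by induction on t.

d = 24

Computing the first values: h(1) = 24 and h(2) = 120; gcd(24, 120) = 24, so d ≤ 24.
We prove 24 | t(t + 1)(t + 2)(t + 3) for all t ≥ 1 by induction on t.
When t = 1: h(1) = 24 = 24·(1), so 24 | h(1).
Inductive step: suppose the statement holds for some k ≥ 1, i.e. 24 | h(k). Then
h(k+1) − h(k) = (k+1)·(k+2)·(k+3)·(k+4) − k·(k+1)·(k+2)·(k+3) = (k+1)·(k+2)·(k+3)·[(k+4) − k] = 4·(k+1)·(k+2)·(k+3). The product of 3 consecutive integers is divisible by (3)! = 6, so h(k+1) − h(k) is divisible by 4·6 = 24. By the inductive hypothesis 24 | h(k), hence 24 | h(k+1).
This completes the induction.
Therefore the largest such d is 24.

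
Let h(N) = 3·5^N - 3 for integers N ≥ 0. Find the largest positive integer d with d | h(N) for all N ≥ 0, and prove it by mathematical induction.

Computing the first values: h(0) = 0 and h(1) = 12; gcd(0, 12) = 12, so d ≤ 12.
We prove 12 | 3·5^N - 3 for all N ≥ 0 by induction on N.
For the base case N = 0: h(0) = 0 = 12·(0), so 12 | h(0).
Inductive step: assume the claim holds for N = p, i.e. 12 | h(p). Then
h(p+1) = 3·5^(p+1) - 3 = 5·(3·5^p - 3) + 12 = 5·h(p) + 12. The first term is divisible by 12 by the inductive hypothesis, and 12 is divisible by 12. Hence 12 | h(p+1).
Hence, by induction on N, the claim holds for every N ≥ 0.
Therefore the largest such d is 12.

d = 12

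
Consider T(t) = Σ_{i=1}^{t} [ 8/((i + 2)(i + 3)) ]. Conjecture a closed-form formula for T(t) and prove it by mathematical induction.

T(t) = 8t/(3(t + 3))

We claim T(t) = 8t/(3(t + 3)) for all t ≥ 1.
When t = 1: T(1) = 2/3, and the closed form gives 2/3. They agree.
Inductive step: assume the claim holds for t = i, so T(i) = 8i/(3(i + 3)).
Then T(i+1) = T(i) + (8/((i + 3)(i + 4))) = (8i/(3(i + 3))) + (8/((i + 3)(i + 4))).
Simplifying, T(i+1) = 8(i + 1)/(3(i + 4)) = 8(i+1)/(3((i+1) + 3)),
which is the closed form with t = i+1.
Hence, by induction on t, the claim holds for every t ≥ 1.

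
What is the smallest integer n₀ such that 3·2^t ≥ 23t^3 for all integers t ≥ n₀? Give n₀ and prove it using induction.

n₀ = 15

At t = 14: 49152 < 63112, so the inequality fails and n₀ ≥ 15. We prove 3·2^t ≥ 23t^3 for all t ≥ 15.
For the base case t = 15: 3·2^t = 98304 and 23t^3 = 77625, so 98304 ≥ 77625.
Inductive step: suppose the statement holds for some r ≥ 15, so 3·2^r ≥ 23r^3.
Then 3·2^(r + 1) = 2·(3·2^r) ≥ 2·(23r^3).
Also, for r ≥ 15 we have 2·(23r^3) ≥ 23(r+1)^3, since 2 ≥ (1 + 1/r)^3 for all r ≥ 15.
Combining, 3·2^(r + 1) ≥ 23(r+1)^3.
Hence, by induction on t, the claim holds for every t ≥ 15.
Hence the smallest such n₀ is 15.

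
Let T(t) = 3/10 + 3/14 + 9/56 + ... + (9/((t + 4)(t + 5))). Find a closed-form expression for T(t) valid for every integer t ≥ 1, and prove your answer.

We claim T(t) = 9t/(5(t + 5)) for all t ≥ 1.
For the base case t = 1: T(1) = 3/10, and the closed form gives 3/10. They agree.
For the inductive step, assume it holds for an arbitrary m ≥ 1, so T(m) = 9m/(5(m + 5)).
Then T(m+1) = T(m) + (9/((m + 5)(m + 6))) = (9m/(5(m + 5))) + (9/((m + 5)(m + 6))).
Simplifying, T(m+1) = 9(m + 1)/(5(m + 6)) = 9(m+1)/(5((m+1) + 5)),
which is the closed form with t = m+1.
By the principle of mathematical induction, the result holds for all t ≥ 1.

T(t) = 9t/(5(t + 5))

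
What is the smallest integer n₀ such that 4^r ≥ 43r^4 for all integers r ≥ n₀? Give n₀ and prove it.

n₀ = 10

At r = 9: 262144 < 282123, so the inequality fails and n₀ ≥ 10. We prove 4^r ≥ 43r^4 for all r ≥ 10.
For the base case r = 10: 4^r = 1048576 and 43r^4 = 430000, so 1048576 ≥ 430000.
For the inductive step, assume it holds for an arbitrary p ≥ 10, so 4^p ≥ 43p^4.
Then 4^(p + 1) = 4·(4^p) ≥ 4·(43p^4).
Also, for p ≥ 10 we have 4·(43p^4) ≥ 43(p+1)^4, since 4 ≥ (1 + 1/p)^4 for all p ≥ 10.
Combining, 4^(p + 1) ≥ 43(p+1)^4.
By the principle of mathematical induction, the result holds for all r ≥ 10.
Hence the smallest such n₀ is 10.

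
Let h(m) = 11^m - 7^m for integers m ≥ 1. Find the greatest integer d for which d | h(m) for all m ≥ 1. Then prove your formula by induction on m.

Computing the first values: h(1) = 4 and h(2) = 72; gcd(4, 72) = 4, so d ≤ 4.
We prove 4 | 11^m - 7^m for all m ≥ 1 by induction on m.
Base step (m = 1): h(1) = 4 = 4·(1), so 4 | h(1).
Suppose the result is true for m = j, i.e. 4 | h(j). Then
11^{j+1} − 7^{j+1} = 11·11^j − 7·7^j = 11·(11^j − 7^j) + (4)·7^j. The first term is divisible by 4 by the inductive hypothesis, and the second term (4)·7^j is divisible by 4 since 4 | 4. Hence 4 | h(j+1).
This completes the induction.
Therefore the largest such d is 4.

d = 4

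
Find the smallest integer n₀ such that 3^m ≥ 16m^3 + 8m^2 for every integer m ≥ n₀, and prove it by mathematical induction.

At m = 8: 6561 < 8704, so the inequality fails and n₀ ≥ 9. We prove 3^m ≥ 16m^3 + 8m^2 for all m ≥ 9.
For the base case m = 9: 3^m = 19683 and 16m^3 + 8m^2 = 12312, so 19683 ≥ 12312.
Suppose the result is true for m = k, so 3^k ≥ 16k^3 + 8k^2.
Then 3^(k + 1) = 3·(3^k) ≥ 3·(16k^3 + 8k^2).
Also, for k ≥ 9 we have 3·(16k^3 + 8k^2) ≥ 16(k+1)^3 + 8(k+1)^2, since 3·(16k^3 + 8k^2) − (16(k+1)^3 + 8(k+1)^2) = 32k^3 - 32k^2 - 64k - 24, which is nonnegative for all k ≥ 9.
Combining, 3^(k + 1) ≥ 16(k+1)^3 + 8(k+1)^2.
By the principle of mathematical induction, the result holds for all m ≥ 9.
Hence the smallest such n₀ is 9.

n₀ = 9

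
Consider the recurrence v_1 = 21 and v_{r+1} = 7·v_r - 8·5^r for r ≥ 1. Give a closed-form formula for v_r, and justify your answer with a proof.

Computing the first terms: v_1 = 21, v_2 = 107, v_3 = 549. This suggests v_r = 4·5^r + 7^(r - 1).
When r = 1: the formula gives 21 = 21 = v_1.
For the inductive step, assume it holds for an arbitrary k ≥ 1, so v_k = 4·5^k + 7^(k - 1).
Then v_{k+1} = 7·v_k - 8·5^k = 7·(4·5^k + 7^(k - 1)) - 8·5^k = 4·5^(k + 1) + 7^k = 4·5^(k+1) + 7^((k+1) - 1),
which is the claimed formula at r = k+1.
This completes the induction.

v_r = 4·5^r + 7^(r - 1)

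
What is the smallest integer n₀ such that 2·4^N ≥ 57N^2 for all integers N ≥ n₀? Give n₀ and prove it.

At N = 4: 512 < 912, so the inequality fails and n₀ ≥ 5. We prove 2·4^N ≥ 57N^2 for all N ≥ 5.
For the base case N = 5: 2·4^N = 2048 and 57N^2 = 1425, so 2048 ≥ 1425.
Inductive step: assume the claim holds for N = m, so 2·4^m ≥ 57m^2.
Then 2·4^(m + 1) = 4·(2·4^m) ≥ 4·(57m^2).
Also, for m ≥ 5 we have 4·(57m^2) ≥ 57(m+1)^2, since 4 ≥ (1 + 1/m)^2 for all m ≥ 5.
Combining, 2·4^(m + 1) ≥ 57(m+1)^2.
This completes the induction.
Hence the smallest such n₀ is 5.

n₀ = 5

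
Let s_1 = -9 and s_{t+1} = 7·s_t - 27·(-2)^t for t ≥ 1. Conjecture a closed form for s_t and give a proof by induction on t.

s_t = 3(-2)^t - 3·7^(t - 1)

Computing the first terms: s_1 = -9, s_2 = -9, s_3 = -171. This suggests s_t = 3(-2)^t - 3·7^(t - 1).
Base step (t = 1): the formula gives -9 = -9 = s_1.
Suppose the result is true for t = r, so s_r = 3(-2)^r - 3·7^(r - 1).
Then s_{r+1} = 7·s_r - 27·(-2)^r = 7·(3(-2)^r - 3·7^(r - 1)) - 27·(-2)^r = 3(-2)^(r + 1) - 3·7^r = 3(-2)^(r+1) - 3·7^((r+1) - 1),
which is the claimed formula at t = r+1.
This completes the induction.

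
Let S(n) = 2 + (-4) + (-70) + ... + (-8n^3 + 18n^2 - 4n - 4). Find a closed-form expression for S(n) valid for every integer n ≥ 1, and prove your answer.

We claim S(n) = -n(2n^3 - 2n^2 - 5n + 3) for all n ≥ 1.
For the base case n = 1: S(1) = 2, and the closed form gives 2. They agree.
Inductive step: suppose the statement holds for some i ≥ 1, so S(i) = i(-2i^3 + 2i^2 + 5i - 3).
Then S(i+1) = S(i) + (-8i^3 - 6i^2 + 8i + 2) = (i(-2i^3 + 2i^2 + 5i - 3)) + (-8i^3 - 6i^2 + 8i + 2).
Simplifying, S(i+1) = -(i + 1)(2i^3 + 4i^2 - 3i - 2) = -(i+1)(2(i+1)^3 - 2(i+1)^2 - 5(i+1) + 3),
which is the closed form with n = i+1.
Hence, by induction on n, the claim holds for every n ≥ 1.

S(n) = -n(2n^3 - 2n^2 - 5n + 3)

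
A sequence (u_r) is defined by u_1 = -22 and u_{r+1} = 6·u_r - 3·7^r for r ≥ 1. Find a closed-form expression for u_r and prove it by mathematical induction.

u_r = -6^(r - 1) - 3·7^r

Computing the first terms: u_1 = -22, u_2 = -153, u_3 = -1065. This suggests u_r = -6^(r - 1) - 3·7^r.
Base case (r = 1): the formula gives -22 = -22 = u_1.
Inductive step: suppose the statement holds for some p ≥ 1, so u_p = -6^(p - 1) - 3·7^p.
Then u_{p+1} = 6·u_p - 3·7^p = 6·(-6^(p - 1) - 3·7^p) - 3·7^p = -6^p - 3·7^(p + 1) = -6^((p+1) - 1) - 3·7^(p+1),
which is the claimed formula at r = p+1.
Hence, by induction on r, the claim holds for every r ≥ 1.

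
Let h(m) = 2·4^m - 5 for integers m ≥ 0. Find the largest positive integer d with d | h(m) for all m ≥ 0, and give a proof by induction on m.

Computing the first values: h(0) = -3 and h(1) = 3; gcd(-3, 3) = 3, so d ≤ 3.
We prove 3 | 2·4^m - 5 for all m ≥ 0 by induction on m.
Base step (m = 0): h(0) = -3 = 3·(-1), so 3 | h(0).
Inductive step: suppose the statement holds for some i ≥ 0, i.e. 3 | h(i). Then
h(i+1) = 2·4^(i+1) - 5 = 4·(2·4^i - 5) + 15 = 4·h(i) + 15. The first term is divisible by 3 by the inductive hypothesis, and 15 is divisible by 3. Hence 3 | h(i+1).
By the principle of mathematical induction, the result holds for all m ≥ 0.
Therefore the largest such d is 3.

d = 3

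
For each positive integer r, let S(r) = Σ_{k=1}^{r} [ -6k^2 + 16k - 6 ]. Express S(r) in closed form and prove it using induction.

S(r) = -r(2r^2 - 5r - 1)

We claim S(r) = -r(2r^2 - 5r - 1) for all r ≥ 1.
When r = 1: S(1) = 4, and the closed form gives 4. They agree.
For the inductive step, assume it holds for an arbitrary k ≥ 1, so S(k) = k(-2k^2 + 5k + 1).
Then S(k+1) = S(k) + (-6k^2 + 4k + 4) = (k(-2k^2 + 5k + 1)) + (-6k^2 + 4k + 4).
Simplifying, S(k+1) = -(k + 1)(2k^2 - k - 4) = -(k+1)(2(k+1)^2 - 5(k+1) - 1),
which is the closed form with r = k+1.
By induction, the statement is established for all r ≥ 1.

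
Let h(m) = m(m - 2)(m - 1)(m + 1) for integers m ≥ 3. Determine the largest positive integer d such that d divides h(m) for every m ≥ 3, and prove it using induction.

Computing the first values: h(3) = 24 and h(4) = 120; gcd(24, 120) = 24, so d ≤ 24.
We prove 24 | m(m - 2)(m - 1)(m + 1) for all m ≥ 3 by induction on m.
For the base case m = 3: h(3) = 24 = 24·(1), so 24 | h(3).
For the inductive step, assume it holds for an arbitrary i ≥ 3, i.e. 24 | h(i). Then
h(i+1) − h(i) = (i-1)·i·(i+1)·(i+2) − (i-2)·(i-1)·i·(i+1) = (i-1)·i·(i+1)·[(i+2) − (i-2)] = 4·(i-1)·i·(i+1). The product of 3 consecutive integers is divisible by (3)! = 6, so h(i+1) − h(i) is divisible by 4·6 = 24. By the inductive hypothesis 24 | h(i), hence 24 | h(i+1).
By the principle of mathematical induction, the result holds for all m ≥ 3.
Therefore the largest such d is 24.

d = 24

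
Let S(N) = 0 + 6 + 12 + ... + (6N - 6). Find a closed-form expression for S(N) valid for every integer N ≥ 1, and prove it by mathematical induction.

S(N) = 3N(N - 1)

We claim S(N) = 3N(N - 1) for all N ≥ 1.
When N = 1: S(1) = 0, and the closed form gives 0. They agree.
Inductive step: assume the claim holds for N = r, so S(r) = 3r(r - 1).
Then S(r+1) = S(r) + (6r) = (3r(r - 1)) + (6r).
Simplifying, S(r+1) = 3r(r + 1) = 3(r+1)((r+1) - 1),
which is the closed form with N = r+1.
This completes the induction.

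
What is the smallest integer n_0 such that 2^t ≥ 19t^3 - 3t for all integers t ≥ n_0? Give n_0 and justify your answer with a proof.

n_0 = 17

At t = 16: 65536 < 77776, so the inequality fails and n_0 ≥ 17. We prove 2^t ≥ 19t^3 - 3t for all t ≥ 17.
Base case (t = 17): 2^t = 131072 and 19t^3 - 3t = 93296, so 131072 ≥ 93296.
Suppose the result is true for t = k, so 2^k ≥ 19k^3 - 3k.
Then 2^(k + 1) = 2·(2^k) ≥ 2·(19k^3 - 3k).
Also, for k ≥ 17 we have 2·(19k^3 - 3k) ≥ 19(k+1)^3 - 3(k+1), since 2·(19k^3 - 3k) − (19(k+1)^3 - 3(k+1)) = 19k^3 - 57k^2 - 60k - 16, which is nonnegative for all k ≥ 17.
Combining, 2^(k + 1) ≥ 19(k+1)^3 - 3(k+1).
By the principle of mathematical induction, the result holds for all t ≥ 17.
Hence the smallest such n_0 is 17.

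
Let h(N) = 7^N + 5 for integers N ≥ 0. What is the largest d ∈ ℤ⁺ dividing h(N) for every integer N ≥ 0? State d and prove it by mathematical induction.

d = 6

Computing the first values: h(0) = 6 and h(1) = 12; gcd(6, 12) = 6, so d ≤ 6.
We prove 6 | 7^N + 5 for all N ≥ 0 by induction on N.
When N = 0: h(0) = 6 = 6·(1), so 6 | h(0).
Inductive step: suppose the statement holds for some m ≥ 0, i.e. 6 | h(m). Then
h(m+1) = 7^(m+1) + 5 = 7·(7^m + 5) - 30 = 7·h(m) - 30. The first term is divisible by 6 by the inductive hypothesis, and -30 is divisible by 6. Hence 6 | h(m+1).
By the principle of mathematical induction, the result holds for all N ≥ 0.
Therefore the largest such d is 6.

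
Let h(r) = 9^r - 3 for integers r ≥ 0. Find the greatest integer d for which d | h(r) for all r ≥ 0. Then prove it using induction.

Computing the first values: h(0) = -2 and h(1) = 6; gcd(-2, 6) = 2, so d ≤ 2.
We prove 2 | 9^r - 3 for all r ≥ 0 by induction on r.
For the base case r = 0: h(0) = -2 = 2·(-1), so 2 | h(0).
Inductive step: assume the claim holds for r = p, i.e. 2 | h(p). Then
h(p+1) = 9^(p+1) - 3 = 9·(9^p - 3) + 24 = 9·h(p) + 24. The first term is divisible by 2 by the inductive hypothesis, and 24 is divisible by 2. Hence 2 | h(p+1).
By induction, the statement is established for all r ≥ 0.
Therefore the largest such d is 2.

d = 2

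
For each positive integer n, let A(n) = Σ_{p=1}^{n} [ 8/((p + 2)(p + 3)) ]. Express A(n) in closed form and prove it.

A(n) = 8n/(3(n + 3))

We claim A(n) = 8n/(3(n + 3)) for all n ≥ 1.
Base step (n = 1): A(1) = 2/3, and the closed form gives 2/3. They agree.
For the inductive step, assume it holds for an arbitrary p ≥ 1, so A(p) = 8p/(3(p + 3)).
Then A(p+1) = A(p) + (8/((p + 3)(p + 4))) = (8p/(3(p + 3))) + (8/((p + 3)(p + 4))).
Simplifying, A(p+1) = 8(p + 1)/(3(p + 4)) = 8(p+1)/(3((p+1) + 3)),
which is the closed form with n = p+1.
By the principle of mathematical induction, the result holds for all n ≥ 1.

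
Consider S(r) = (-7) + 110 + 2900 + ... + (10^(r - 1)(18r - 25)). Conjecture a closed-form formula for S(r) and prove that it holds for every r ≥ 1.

We claim S(r) = 10^r(2r - 3) + 3 for all r ≥ 1.
Base case (r = 1): S(1) = -7, and the closed form gives -7. They agree.
For the inductive step, assume it holds for an arbitrary m ≥ 1, so S(m) = 10^m(2m - 3) + 3.
Then S(m+1) = S(m) + (10^m(18m - 7)) = (10^m(2m - 3) + 3) + (10^m(18m - 7)).
Simplifying, S(m+1) = 20·10^m·m - 10·10^m + 3 = 10^(m+1)(2(m+1) - 3) + 3,
which is the closed form with r = m+1.
By induction, the statement is established for all r ≥ 1.

S(r) = 10^r(2r - 3) + 3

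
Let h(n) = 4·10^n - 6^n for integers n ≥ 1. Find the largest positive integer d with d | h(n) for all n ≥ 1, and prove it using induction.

Computing the first values: h(1) = 34 and h(2) = 364; gcd(34, 364) = 2, so d ≤ 2.
We prove 2 | 4·10^n - 6^n for all n ≥ 1 by induction on n.
Base case (n = 1): h(1) = 34 = 2·(17), so 2 | h(1).
Inductive step: assume the claim holds for n = r, i.e. 2 | h(r). Then
h(r+1) − 10·h(r) = (4·10^(r+1) - 6^(r+1)) − 10·(4·10^r - 6^r) = (-1)·6^r·(6 − 10) = (4)·6^r. Since 2 | h(r) by the inductive hypothesis, 2 | 10·h(r); and 2 | 4 since 4 = 2·2. Therefore 2 | h(r+1).
This completes the induction.
Therefore the largest such d is 2.

d = 2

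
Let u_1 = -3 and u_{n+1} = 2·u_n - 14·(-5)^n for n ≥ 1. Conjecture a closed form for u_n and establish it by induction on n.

u_n = 2(-5)^n + 7·2^(n - 1)

Computing the first terms: u_1 = -3, u_2 = 64, u_3 = -222. This suggests u_n = 2(-5)^n + 7·2^(n - 1).
When n = 1: the formula gives -3 = -3 = u_1.
Inductive step: assume the claim holds for n = k, so u_k = 2(-5)^k + 7·2^(k - 1).
Then u_{k+1} = 2·u_k - 14·(-5)^k = 2·(2(-5)^k + 7·2^(k - 1)) - 14·(-5)^k = 2(-5)^(k + 1) + 7·2^k = 2(-5)^(k+1) + 7·2^((k+1) - 1),
which is the claimed formula at n = k+1.
This completes the induction.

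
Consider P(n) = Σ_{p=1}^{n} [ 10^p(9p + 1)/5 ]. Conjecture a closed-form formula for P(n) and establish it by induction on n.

We claim P(n) = 2·10^n·n for all n ≥ 1.
Base case (n = 1): P(1) = 20, and the closed form gives 20. They agree.
Inductive step: suppose the statement holds for some p ≥ 1, so P(p) = 2·10^p·p.
Then P(p+1) = P(p) + (10^p(18p + 20)) = (2·10^p·p) + (10^p(18p + 20)).
Simplifying, P(p+1) = 20·10^p(p + 1) = 2·10^(p+1)·(p+1),
which is the closed form with n = p+1.
Hence, by induction on n, the claim holds for every n ≥ 1.

P(n) = 2·10^n·n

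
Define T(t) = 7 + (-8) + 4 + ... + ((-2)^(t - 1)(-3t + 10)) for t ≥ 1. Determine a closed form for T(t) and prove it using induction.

We claim T(t) = (-2)^t(t - 3) + 3 for all t ≥ 1.
Base case (t = 1): T(1) = 7, and the closed form gives 7. They agree.
Inductive step: suppose the statement holds for some k ≥ 1, so T(k) = (-2)^k(k - 3) + 3.
Then T(k+1) = T(k) + ((-2)^k(-3k + 7)) = ((-2)^k(k - 3) + 3) + ((-2)^k(-3k + 7)).
Simplifying, T(k+1) = (-2)^(k + 1)k + (-2)^(k + 2) + 3 = (-2)^(k+1)((k+1) - 3) + 3,
which is the closed form with t = k+1.
By the principle of mathematical induction, the result holds for all t ≥ 1.

T(t) = (-2)^t(t - 3) + 3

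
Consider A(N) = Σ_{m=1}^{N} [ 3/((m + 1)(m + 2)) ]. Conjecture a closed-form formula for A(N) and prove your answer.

We claim A(N) = 3N/(2(N + 2)) for all N ≥ 1.
Base case (N = 1): A(1) = 1/2, and the closed form gives 1/2. They agree.
Inductive step: suppose the statement holds for some m ≥ 1, so A(m) = 3m/(2(m + 2)).
Then A(m+1) = A(m) + (3/((m + 2)(m + 3))) = (3m/(2(m + 2))) + (3/((m + 2)(m + 3))).
Simplifying, A(m+1) = 3(m + 1)/(2(m + 3)) = 3(m+1)/(2((m+1) + 2)),
which is the closed form with N = m+1.
Hence, by induction on N, the claim holds for every N ≥ 1.

A(N) = 3N/(2(N + 2))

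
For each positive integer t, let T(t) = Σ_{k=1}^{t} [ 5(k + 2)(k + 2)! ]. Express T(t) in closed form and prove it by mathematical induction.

T(t) = 5(t + 3)! - 30

We claim T(t) = 5(t + 3)! - 30 for all t ≥ 1.
For the base case t = 1: T(1) = 90, and the closed form gives 90. They agree.
For the inductive step, assume it holds for an arbitrary k ≥ 1, so T(k) = 5(k + 3)! - 30.
Then T(k+1) = T(k) + (5(k + 3)(k + 3)!) = (5(k + 3)! - 30) + (5(k + 3)(k + 3)!).
Simplifying, T(k+1) = 5((k+1) + 3)! - 30,
which is the closed form with t = k+1.
This completes the induction.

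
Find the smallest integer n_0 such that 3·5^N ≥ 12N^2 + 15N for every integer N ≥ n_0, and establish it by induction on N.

n_0 = 3

At N = 2: 75 < 78, so the inequality fails and n_0 ≥ 3. We prove 3·5^N ≥ 12N^2 + 15N for all N ≥ 3.
Base step (N = 3): 3·5^N = 375 and 12N^2 + 15N = 153, so 375 ≥ 153.
Suppose the result is true for N = p, so 3·5^p ≥ 12p^2 + 15p.
Then 3·5^(p + 1) = 5·(3·5^p) ≥ 5·(12p^2 + 15p).
Also, for p ≥ 3 we have 5·(12p^2 + 15p) ≥ 12(p+1)^2 + 15(p+1), since 5·(12p^2 + 15p) − (12(p+1)^2 + 15(p+1)) = 48p^2 + 36p - 27, which is nonnegative for all p ≥ 3.
Combining, 3·5^(p + 1) ≥ 12(p+1)^2 + 15(p+1).
By induction, the statement is established for all N ≥ 3.
Hence the smallest such n_0 is 3.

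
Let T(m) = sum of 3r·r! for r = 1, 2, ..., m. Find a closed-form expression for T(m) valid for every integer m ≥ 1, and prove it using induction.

We claim T(m) = 3(m + 1)! - 3 for all m ≥ 1.
When m = 1: T(1) = 3, and the closed form gives 3. They agree.
For the inductive step, assume it holds for an arbitrary r ≥ 1, so T(r) = 3(r + 1)! - 3.
Then T(r+1) = T(r) + (3(r + 1)(r + 1)!) = (3(r + 1)! - 3) + (3(r + 1)(r + 1)!).
Simplifying, T(r+1) = 3((r+1) + 1)! - 3,
which is the closed form with m = r+1.
By induction, the statement is established for all m ≥ 1.

T(m) = 3(m + 1)! - 3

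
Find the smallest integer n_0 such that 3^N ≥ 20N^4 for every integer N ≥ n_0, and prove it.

At N = 11: 177147 < 292820, so the inequality fails and n_0 ≥ 12. We prove 3^N ≥ 20N^4 for all N ≥ 12.
Base step (N = 12): 3^N = 531441 and 20N^4 = 414720, so 531441 ≥ 414720.
Inductive step: suppose the statement holds for some p ≥ 12, so 3^p ≥ 20p^4.
Then 3^(p + 1) = 3·(3^p) ≥ 3·(20p^4).
Also, for p ≥ 12 we have 3·(20p^4) ≥ 20(p+1)^4, since 3 ≥ (1 + 1/p)^4 for all p ≥ 12.
Combining, 3^(p + 1) ≥ 20(p+1)^4.
By the principle of mathematical induction, the result holds for all N ≥ 12.
Hence the smallest such n_0 is 12.

n_0 = 12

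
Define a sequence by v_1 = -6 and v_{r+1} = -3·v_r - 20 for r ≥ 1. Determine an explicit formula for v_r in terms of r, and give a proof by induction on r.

v_r = -(-3)^(r - 1) - 5

Computing the first terms: v_1 = -6, v_2 = -2, v_3 = -14. This suggests v_r = -(-3)^(r - 1) - 5.
Base step (r = 1): the formula gives -6 = -6 = v_1.
Inductive step: assume the claim holds for r = m, so v_m = -(-3)^(m - 1) - 5.
Then v_{m+1} = -3·v_m - 20 = -3·(-(-3)^(m - 1) - 5) - 20 = -(-3)^m - 5 = -(-3)^((m+1) - 1) - 5,
which is the claimed formula at r = m+1.
This completes the induction.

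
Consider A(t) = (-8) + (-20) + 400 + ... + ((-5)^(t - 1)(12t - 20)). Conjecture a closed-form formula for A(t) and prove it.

A(t) = (-5)^t(-2t + 3) - 3

We claim A(t) = (-5)^t(-2t + 3) - 3 for all t ≥ 1.
Base case (t = 1): A(1) = -8, and the closed form gives -8. They agree.
Inductive step: suppose the statement holds for some r ≥ 1, so A(r) = (-5)^r(-2r + 3) - 3.
Then A(r+1) = A(r) + ((-5)^r(12r - 8)) = ((-5)^r(-2r + 3) - 3) + ((-5)^r(12r - 8)).
Simplifying, A(r+1) = 10(-5)^r·r - 5(-5)^r - 3 = (-5)^(r+1)(-2(r+1) + 3) - 3,
which is the closed form with t = r+1.
By the principle of mathematical induction, the result holds for all t ≥ 1.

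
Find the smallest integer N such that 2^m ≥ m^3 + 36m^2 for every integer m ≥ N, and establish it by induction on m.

At m = 13: 8192 < 8281, so the inequality fails and N ≥ 14. We prove 2^m ≥ m^3 + 36m^2 for all m ≥ 14.
Base case (m = 14): 2^m = 16384 and m^3 + 36m^2 = 9800, so 16384 ≥ 9800.
Suppose the result is true for m = i, so 2^i ≥ i^3 + 36i^2.
Then 2^(i + 1) = 2·(2^i) ≥ 2·(i^3 + 36i^2).
Also, for i ≥ 14 we have 2·(i^3 + 36i^2) ≥ (i+1)^3 + 36(i+1)^2, since 2·(i^3 + 36i^2) − ((i+1)^3 + 36(i+1)^2) = i^3 + 33i^2 - 75i - 37, which is nonnegative for all i ≥ 14.
Combining, 2^(i + 1) ≥ (i+1)^3 + 36(i+1)^2.
Hence, by induction on m, the claim holds for every m ≥ 14.
Hence the smallest such N is 14.

N = 14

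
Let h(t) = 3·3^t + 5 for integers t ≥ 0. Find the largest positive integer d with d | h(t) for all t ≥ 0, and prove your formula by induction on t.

Computing the first values: h(0) = 8 and h(1) = 14; gcd(8, 14) = 2, so d ≤ 2.
We prove 2 | 3·3^t + 5 for all t ≥ 0 by induction on t.
Base case (t = 0): h(0) = 8 = 2·(4), so 2 | h(0).
Inductive step: assume the claim holds for t = k, i.e. 2 | h(k). Then
h(k+1) = 3·3^(k+1) + 5 = 3·(3·3^k + 5) - 10 = 3·h(k) - 10. The first term is divisible by 2 by the inductive hypothesis, and -10 is divisible by 2. Hence 2 | h(k+1).
By the principle of mathematical induction, the result holds for all t ≥ 0.
Therefore the largest such d is 2.

d = 2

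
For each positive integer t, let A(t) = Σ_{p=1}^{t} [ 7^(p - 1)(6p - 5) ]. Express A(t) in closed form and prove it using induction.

A(t) = 7^t(t - 1) + 1

We claim A(t) = 7^t(t - 1) + 1 for all t ≥ 1.
Base step (t = 1): A(1) = 1, and the closed form gives 1. They agree.
Inductive step: assume the claim holds for t = p, so A(p) = 7^p(p - 1) + 1.
Then A(p+1) = A(p) + (7^p(6p + 1)) = (7^p(p - 1) + 1) + (7^p(6p + 1)).
Simplifying, A(p+1) = 7^(p + 1)p + 1 = 7^(p+1)((p+1) - 1) + 1,
which is the closed form with t = p+1.
By the principle of mathematical induction, the result holds for all t ≥ 1.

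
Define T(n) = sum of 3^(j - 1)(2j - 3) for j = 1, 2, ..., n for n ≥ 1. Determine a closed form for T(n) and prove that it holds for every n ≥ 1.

We claim T(n) = 3^n(n - 2) + 2 for all n ≥ 1.
For the base case n = 1: T(1) = -1, and the closed form gives -1. They agree.
Inductive step: suppose the statement holds for some j ≥ 1, so T(j) = 3^j(j - 2) + 2.
Then T(j+1) = T(j) + (3^j(2j - 1)) = (3^j(j - 2) + 2) + (3^j(2j - 1)).
Simplifying, T(j+1) = 3^(j + 1)j - 3^(j + 1) + 2 = 3^(j+1)((j+1) - 2) + 2,
which is the closed form with n = j+1.
By the principle of mathematical induction, the result holds for all n ≥ 1.

T(n) = 3^n(n - 2) + 2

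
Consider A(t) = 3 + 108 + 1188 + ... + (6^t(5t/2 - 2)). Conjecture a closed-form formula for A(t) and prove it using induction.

A(t) = 3·6^t(t - 1) + 3

We claim A(t) = 3·6^t(t - 1) + 3 for all t ≥ 1.
Base case (t = 1): A(1) = 3, and the closed form gives 3. They agree.
Inductive step: suppose the statement holds for some p ≥ 1, so A(p) = 3·6^p(p - 1) + 3.
Then A(p+1) = A(p) + (6^p(15p + 3)) = (3·6^p(p - 1) + 3) + (6^p(15p + 3)).
Simplifying, A(p+1) = 18·6^p·p + 3 = 3·6^(p+1)((p+1) - 1) + 3,
which is the closed form with t = p+1.
By the principle of mathematical induction, the result holds for all t ≥ 1.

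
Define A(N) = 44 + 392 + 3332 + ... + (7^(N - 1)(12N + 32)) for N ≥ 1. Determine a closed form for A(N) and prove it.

We claim A(N) = 7^N(2N + 5) - 5 for all N ≥ 1.
When N = 1: A(1) = 44, and the closed form gives 44. They agree.
Inductive step: suppose the statement holds for some i ≥ 1, so A(i) = 7^i(2i + 5) - 5.
Then A(i+1) = A(i) + (7^i(12i + 44)) = (7^i(2i + 5) - 5) + (7^i(12i + 44)).
Simplifying, A(i+1) = 14·7^i·i + 49·7^i - 5 = 7^(i+1)(2(i+1) + 5) - 5,
which is the closed form with N = i+1.
By induction, the statement is established for all N ≥ 1.

A(N) = 7^N(2N + 5) - 5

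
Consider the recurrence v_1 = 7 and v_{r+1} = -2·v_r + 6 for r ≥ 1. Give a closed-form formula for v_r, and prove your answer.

v_r = 5(-2)^(r - 1) + 2

Computing the first terms: v_1 = 7, v_2 = -8, v_3 = 22. This suggests v_r = 5(-2)^(r - 1) + 2.
Base step (r = 1): the formula gives 7 = 7 = v_1.
Inductive step: suppose the statement holds for some i ≥ 1, so v_i = 5(-2)^(i - 1) + 2.
Then v_{i+1} = -2·v_i + 6 = -2·(5(-2)^(i - 1) + 2) + 6 = 5(-2)^i + 2 = 5(-2)^((i+1) - 1) + 2,
which is the claimed formula at r = i+1.
Hence, by induction on r, the claim holds for every r ≥ 1.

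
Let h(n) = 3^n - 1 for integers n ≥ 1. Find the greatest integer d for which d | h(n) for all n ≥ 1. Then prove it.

Computing the first values: h(1) = 2 and h(2) = 8; gcd(2, 8) = 2, so d ≤ 2.
We prove 2 | 3^n - 1 for all n ≥ 1 by induction on n.
For the base case n = 1: h(1) = 2 = 2·(1), so 2 | h(1).
Suppose the result is true for n = r, i.e. 2 | h(r). Then
3^{r+1} − 1^{r+1} = 3·3^r − 1·1^r = 3·(3^r − 1^r) + (2)·1^r. The first term is divisible by 2 by the inductive hypothesis, and the second term (2)·1^r is divisible by 2 since 2 | 2. Hence 2 | h(r+1).
This completes the induction.
Therefore the largest such d is 2.

d = 2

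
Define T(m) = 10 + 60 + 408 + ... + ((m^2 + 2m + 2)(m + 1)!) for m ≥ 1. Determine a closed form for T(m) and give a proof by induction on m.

We claim T(m) = (m + 1)(m + 2)! - 2 for all m ≥ 1.
When m = 1: T(1) = 10, and the closed form gives 10. They agree.
Inductive step: suppose the statement holds for some r ≥ 1, so T(r) = (r + 1)(r + 2)! - 2.
Then T(r+1) = T(r) + ((r^2 + 4r + 5)(r + 2)!) = ((r + 1)(r + 2)! - 2) + ((r^2 + 4r + 5)(r + 2)!).
Simplifying, T(r+1) = ((r+1) + 1)((r+1) + 2)! - 2,
which is the closed form with m = r+1.
This completes the induction.

T(m) = (m + 1)(m + 2)! - 2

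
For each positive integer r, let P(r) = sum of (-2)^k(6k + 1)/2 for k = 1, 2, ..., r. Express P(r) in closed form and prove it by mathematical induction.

P(r) = (-2)^r(2r + 1) - 1

We claim P(r) = (-2)^r(2r + 1) - 1 for all r ≥ 1.
Base case (r = 1): P(1) = -7, and the closed form gives -7. They agree.
For the inductive step, assume it holds for an arbitrary k ≥ 1, so P(k) = (-2)^k(2k + 1) - 1.
Then P(k+1) = P(k) + ((-2)^k(-6k - 7)) = ((-2)^k(2k + 1) - 1) + ((-2)^k(-6k - 7)).
Simplifying, P(k+1) = -4(-2)^k·k - 6(-2)^k - 1 = (-2)^(k+1)(2(k+1) + 1) - 1,
which is the closed form with r = k+1.
By induction, the statement is established for all r ≥ 1.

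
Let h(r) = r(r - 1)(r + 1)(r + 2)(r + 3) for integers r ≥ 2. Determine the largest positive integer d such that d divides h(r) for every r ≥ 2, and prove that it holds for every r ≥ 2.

Computing the first values: h(2) = 120 and h(3) = 720; gcd(120, 720) = 120, so d ≤ 120.
We prove 120 | r(r - 1)(r + 1)(r + 2)(r + 3) for all r ≥ 2 by induction on r.
Base case (r = 2): h(2) = 120 = 120·(1), so 120 | h(2).
Suppose the result is true for r = i, i.e. 120 | h(i). Then
h(i+1) − h(i) = i·(i+1)·(i+2)·(i+3)·(i+4) − (i-1)·i·(i+1)·(i+2)·(i+3) = i·(i+1)·(i+2)·(i+3)·[(i+4) − (i-1)] = 5·i·(i+1)·(i+2)·(i+3). The product of 4 consecutive integers is divisible by (4)! = 24, so h(i+1) − h(i) is divisible by 5·24 = 120. By the inductive hypothesis 120 | h(i), hence 120 | h(i+1).
By induction, the statement is established for all r ≥ 2.
Therefore the largest such d is 120.

d = 120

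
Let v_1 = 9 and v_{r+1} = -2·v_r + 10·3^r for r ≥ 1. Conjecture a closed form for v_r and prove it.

Computing the first terms: v_1 = 9, v_2 = 12, v_3 = 66. This suggests v_r = 3(-2)^(r - 1) + 2·3^r.
Base case (r = 1): the formula gives 9 = 9 = v_1.
Suppose the result is true for r = j, so v_j = 3(-2)^(j - 1) + 2·3^j.
Then v_{j+1} = -2·v_j + 10·3^j = -2·(3(-2)^(j - 1) + 2·3^j) + 10·3^j = 3(-2)^j + 2·3^(j + 1) = 3(-2)^((j+1) - 1) + 2·3^(j+1),
which is the claimed formula at r = j+1.
By induction, the statement is established for all r ≥ 1.

v_r = 3(-2)^(r - 1) + 2·3^r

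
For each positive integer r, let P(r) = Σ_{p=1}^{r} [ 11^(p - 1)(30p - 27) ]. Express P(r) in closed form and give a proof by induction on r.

P(r) = 3·11^r(r - 1) + 3

We claim P(r) = 3·11^r(r - 1) + 3 for all r ≥ 1.
Base case (r = 1): P(1) = 3, and the closed form gives 3. They agree.
Inductive step: assume the claim holds for r = p, so P(p) = 3·11^p(p - 1) + 3.
Then P(p+1) = P(p) + (11^p(30p + 3)) = (3·11^p(p - 1) + 3) + (11^p(30p + 3)).
Simplifying, P(p+1) = 33·11^p·p + 3 = 3·11^(p+1)((p+1) - 1) + 3,
which is the closed form with r = p+1.
By induction, the statement is established for all r ≥ 1.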